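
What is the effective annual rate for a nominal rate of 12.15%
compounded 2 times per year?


Formula: EAR = (1 + r/m)^m - 1
Period rate: r/m = 0.1215 / 2 = 0.06075
Compounding: (1 + 0.06075)^2 = 1.125191
EAR = 1.125191 - 1 = 0.125191

0.125191


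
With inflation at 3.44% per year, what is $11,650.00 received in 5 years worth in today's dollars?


Formula: Real value = nominal / (1 + inflation)^years
Price level: (1 + 0.0344)^5 = 1.184248
Real value = $11,650.00 / 1.184248 = $9,837.47

$9,837.47


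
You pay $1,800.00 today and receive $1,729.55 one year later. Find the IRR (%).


Formula: IRR = C1/C0 - 1
Substituting: IRR = $1,729.55 / $1,800.00 - 1
Ratio: 0.960861 - 1 = -0.039139
IRR = -3.9139%

-3.9139%


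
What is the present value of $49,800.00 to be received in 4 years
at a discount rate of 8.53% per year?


Formula: PV = FV / (1 + r)^n
Substituting: PV = $49,800.00 / (1 + 0.0853)^4
Discount factor: (1.0853)^4 = 1.387392
PV = $49,800.00 / 1.387392 = $35,894.68

$35,894.68


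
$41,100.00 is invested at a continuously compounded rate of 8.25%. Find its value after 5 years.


Formula: FV = P * e^(r*t)
Exponent: r*t = 0.0825 * 5 = 0.4125
e^(0.4125) = 1.51059
FV = $41,100.00 * 1.51059 = $62,085.23

$62,085.23


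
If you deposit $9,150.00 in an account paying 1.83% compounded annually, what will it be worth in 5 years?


Formula: FV = P * (1 + r)^n
Substituting: FV = $9,150.00 * (1 + 0.0183)^5
Growth factor: (1.0183)^5 = 1.094911
FV = $9,150.00 * 1.094911 = $10,018.43

$10,018.43


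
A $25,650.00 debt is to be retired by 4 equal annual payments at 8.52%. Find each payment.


Formula: PMT = PV * r / (1 - (1+r)^(-n))
Denominator: 1 - (1 + 0.0852)^(-4) = 0.278958
Numerator: $25,650.00 * 0.0852 = 2185.38
PMT = 2185.38 / 0.278958 = $7,834.10

$7,834.10


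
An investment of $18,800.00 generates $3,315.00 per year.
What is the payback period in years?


Formula: Payback = investment / annual cash flow
Substituting: Payback = $18,800.00 / $3,315.00
Payback = 5.6712 years

5.6712 years


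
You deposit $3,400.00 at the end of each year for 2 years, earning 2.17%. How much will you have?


Formula: FV = PMT * ((1+r)^n - 1) / r
Growth factor: (1 + 0.0217)^2 = 1.043871
Numerator: 1.043871 - 1 = 0.043871
FV = $3,400.00 * 0.043871 / 0.0217 = $6,873.78

$6,873.78


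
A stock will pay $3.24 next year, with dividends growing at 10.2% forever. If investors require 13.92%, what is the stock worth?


Formula: P = D1 / (r - g)
Spread: r - g = 0.1392 - 0.102 = 0.0372
Substituting: P = $3.24 / 0.0372
P = $87.10

$87.10


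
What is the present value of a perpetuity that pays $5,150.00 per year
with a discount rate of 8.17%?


Formula: PV = C / r
Substituting: PV = $5,150.00 / 0.0817
PV = $63,035.50

$63,035.50


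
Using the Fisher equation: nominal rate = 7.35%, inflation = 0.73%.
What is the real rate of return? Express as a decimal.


Formula: (1 + r_real) = (1 + r_nom) / (1 + inflation)
Substituting: (1 + r_real) = 1.0735 / 1.0073
(1 + r_real) = 1.06572
r_real = 1.06572 - 1 = 0.06572

0.06572


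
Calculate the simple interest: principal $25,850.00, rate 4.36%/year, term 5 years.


Formula: I = P * r * t
Substituting: I = $25,850.00 * 0.0436 * 5
Step: I = $25,850.00 * 0.218
I = $5,635.30

$5,635.30


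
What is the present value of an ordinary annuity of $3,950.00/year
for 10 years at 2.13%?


Formula: PV = PMT * (1 - (1+r)^(-n)) / r
Discount factor: (1 + 0.0213)^(-10) = 0.809966
Bracket: 1 - 0.809966 = 0.190034
PV = $3,950.00 * 0.190034 / 0.0213 = $35,241.08

$35,241.08


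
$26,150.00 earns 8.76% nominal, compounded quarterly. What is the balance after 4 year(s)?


Formula: FV = P * (1 + r/m)^(m*t)
Period rate: r/m = 0.0876 / 4 = 0.0219
Total periods: m*t = 4 * 4 = 16
Growth factor: (1 + 0.0219)^16 = 1.414277
FV = $26,150.00 * 1.414277 = $36,983.34

$36,983.34


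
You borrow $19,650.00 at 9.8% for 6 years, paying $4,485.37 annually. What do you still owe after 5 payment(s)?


Formula: Balance = PV*(1+r)^k - PMT*((1+r)^k - 1)/r
Growth: (1 + 0.098)^5 = 1.595922
Accumulated factor: ((1+r)^k - 1)/r = 6.080838
Balance = $19,650.00 * 1.595922 - $4,485.37 * 6.080838
Balance = $4,085.06

$4,085.06


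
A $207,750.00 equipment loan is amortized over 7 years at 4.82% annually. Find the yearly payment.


Formula: PMT = PV * r / (1 - (1+r)^(-n))
Denominator: 1 - (1 + 0.0482)^(-7) = 0.280732
Numerator: $207,750.00 * 0.0482 = 10013.55
PMT = 10013.55 / 0.280732 = $35,669.46

$35,669.46


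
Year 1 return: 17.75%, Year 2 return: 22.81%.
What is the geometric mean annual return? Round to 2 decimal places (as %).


Formula: Geometric mean = ((1+r1)*(1+r2))^(1/2) - 1
Product: (1 + 0.1775) * (1 + 0.2281) = 1.1775 * 1.2281 = 1.446088
Square root: 1.446088^0.5 = 1.202534
Geometric mean = 1.202534 - 1 = 0.202534
As percentage: 20.25%

20.25%


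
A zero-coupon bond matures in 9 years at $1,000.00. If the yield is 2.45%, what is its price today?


Formula: Price = FV / (1 + r)^n
Substituting: Price = $1,000.00 / (1 + 0.0245)^9
Discount factor: (1.0245)^9 = 1.243391
Price = $1,000.00 / 1.243391 = $804.25

$804.25


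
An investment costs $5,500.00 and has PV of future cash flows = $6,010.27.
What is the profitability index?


Formula: PI = PV(cash flows) / initial investment
Substituting: PI = $6,010.27 / $5,500.00
PI = 1.0928

1.0928


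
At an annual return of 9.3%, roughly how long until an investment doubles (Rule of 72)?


Formula: Years ≈ 72 / r
Substituting: Years ≈ 72 / 9.3
Years ≈ 7.7

7.7 years


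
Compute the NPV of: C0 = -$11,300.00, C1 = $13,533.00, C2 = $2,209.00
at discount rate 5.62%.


Formula: NPV = C0 + C1/(1+r) + C2/(1+r)^2
Discount C1: $13,533.00 / (1 + 0.0562) = $12,812.91
Discount C2: $2,209.00 / (1 + 0.0562)^2 = $1,980.17
NPV = -$11,300.00 + $12,812.91 + $1,980.17 = $3,493.09

$3,493.09


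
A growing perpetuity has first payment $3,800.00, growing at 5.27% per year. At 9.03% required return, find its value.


Formula: PV = C / (r - g)
Spread: r - g = 0.0903 - 0.0527 = 0.0376
Substituting: PV = $3,800.00 / 0.0376
PV = $101,063.83

$101,063.83


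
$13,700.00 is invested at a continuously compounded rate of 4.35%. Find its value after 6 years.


Formula: FV = P * e^(r*t)
Exponent: r*t = 0.0435 * 6 = 0.261
e^(0.261) = 1.298228
FV = $13,700.00 * 1.298228 = $17,785.72

$17,785.72


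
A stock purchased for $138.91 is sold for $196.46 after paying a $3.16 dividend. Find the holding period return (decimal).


Formula: HPR = (P1 - P0 + D) / P0
Gain: $196.46 - $138.91 + $3.16 = $60.71
HPR = $60.71 / $138.91 = 0.437

0.437


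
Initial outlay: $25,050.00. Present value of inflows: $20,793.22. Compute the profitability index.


Formula: PI = PV(cash flows) / initial investment
Substituting: PI = $20,793.22 / $25,050.00
PI = 0.8301

0.8301


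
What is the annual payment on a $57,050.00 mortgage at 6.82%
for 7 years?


Formula: PMT = PV * r / (1 - (1+r)^(-n))
Denominator: 1 - (1 + 0.0682)^(-7) = 0.369867
Numerator: $57,050.00 * 0.0682 = 3890.81
PMT = 3890.81 / 0.369867 = $10,519.47

$10,519.47


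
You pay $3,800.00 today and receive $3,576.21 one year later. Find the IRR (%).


Formula: IRR = C1/C0 - 1
Substituting: IRR = $3,576.21 / $3,800.00 - 1
Ratio: 0.941108 - 1 = -0.058892
IRR = -5.8892%

-5.8892%


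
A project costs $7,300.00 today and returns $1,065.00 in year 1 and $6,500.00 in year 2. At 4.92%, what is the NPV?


Formula: NPV = C0 + C1/(1+r) + C2/(1+r)^2
Discount C1: $1,065.00 / (1 + 0.0492) = $1,015.06
Discount C2: $6,500.00 / (1 + 0.0492)^2 = $5,904.69
NPV = -$7,300.00 + $1,015.06 + $5,904.69 = -$380.26

-$380.26


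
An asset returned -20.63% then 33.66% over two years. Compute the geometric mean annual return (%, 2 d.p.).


Formula: Geometric mean = ((1+r1)*(1+r2))^(1/2) - 1
Product: (1 + -0.2063) * (1 + 0.3366) = 0.7937 * 1.3366 = 1.060859
Square root: 1.060859^0.5 = 1.02998
Geometric mean = 1.02998 - 1 = 0.02998
As percentage: 3.00%

3.00%


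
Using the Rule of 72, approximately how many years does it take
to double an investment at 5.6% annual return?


Formula: Years ≈ 72 / r
Substituting: Years ≈ 72 / 5.6
Years ≈ 12.9

12.9 years


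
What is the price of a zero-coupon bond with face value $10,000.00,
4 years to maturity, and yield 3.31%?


Formula: Price = FV / (1 + r)^n
Substituting: Price = $10,000.00 / (1 + 0.0331)^4
Discount factor: (1.0331)^4 = 1.13912
Price = $10,000.00 / 1.13912 = $8,778.71

$8,778.71


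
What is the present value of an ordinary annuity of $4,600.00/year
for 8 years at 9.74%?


Formula: PV = PMT * (1 - (1+r)^(-n)) / r
Discount factor: (1 + 0.0974)^(-8) = 0.475423
Bracket: 1 - 0.475423 = 0.524577
PV = $4,600.00 * 0.524577 / 0.0974 = $24,774.68

$24,774.68


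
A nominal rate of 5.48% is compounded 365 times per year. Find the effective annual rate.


Formula: EAR = (1 + r/m)^m - 1
Period rate: r/m = 0.0548 / 365 = 0.00015
Compounding: (1 + 0.00015)^365 = 1.056325
EAR = 1.056325 - 1 = 0.056325

0.056325


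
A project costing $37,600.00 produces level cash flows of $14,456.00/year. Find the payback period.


Formula: Payback = investment / annual cash flow
Substituting: Payback = $37,600.00 / $14,456.00
Payback = 2.601 years

2.601 years


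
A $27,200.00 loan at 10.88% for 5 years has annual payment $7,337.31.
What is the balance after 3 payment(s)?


Formula: Balance = PV*(1+r)^k - PMT*((1+r)^k - 1)/r
Growth: (1 + 0.1088)^3 = 1.3632
Accumulated factor: ((1+r)^k - 1)/r = 3.338237
Balance = $27,200.00 * 1.3632 - $7,337.31 * 3.338237
Balance = $12,585.36

$12,585.36


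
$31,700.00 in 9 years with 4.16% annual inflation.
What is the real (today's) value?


Formula: Real value = nominal / (1 + inflation)^years
Price level: (1 + 0.0416)^9 = 1.443141
Real value = $31,700.00 / 1.443141 = $21,965.98

$21,965.98


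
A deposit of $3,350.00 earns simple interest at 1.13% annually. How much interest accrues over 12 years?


Formula: I = P * r * t
Substituting: I = $3,350.00 * 0.0113 * 12
Step: I = $3,350.00 * 0.1356
I = $454.26

$454.26


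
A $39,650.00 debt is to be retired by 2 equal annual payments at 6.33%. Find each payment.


Formula: PMT = PV * r / (1 - (1+r)^(-n))
Denominator: 1 - (1 + 0.0633)^(-2) = 0.115519
Numerator: $39,650.00 * 0.0633 = 2509.845
PMT = 2509.845 / 0.115519 = $21,726.63

$21,726.63


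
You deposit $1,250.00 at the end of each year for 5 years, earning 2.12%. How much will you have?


Formula: FV = PMT * ((1+r)^n - 1) / r
Growth factor: (1 + 0.0212)^5 = 1.110591
Numerator: 1.110591 - 1 = 0.110591
FV = $1,250.00 * 0.110591 / 0.0212 = $6,520.68

$6,520.68


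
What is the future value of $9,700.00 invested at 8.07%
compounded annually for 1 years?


Formula: FV = P * (1 + r)^n
Substituting: FV = $9,700.00 * (1 + 0.0807)^1
Growth factor: (1.0807)^1 = 1.0807
FV = $9,700.00 * 1.0807 = $10,482.79

$10,482.79


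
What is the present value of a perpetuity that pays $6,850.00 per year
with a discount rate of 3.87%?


Formula: PV = C / r
Substituting: PV = $6,850.00 / 0.0387
PV = $177,002.58

$177,002.58


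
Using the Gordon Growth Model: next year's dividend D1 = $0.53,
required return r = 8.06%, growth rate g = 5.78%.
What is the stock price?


Formula: P = D1 / (r - g)
Spread: r - g = 0.0806 - 0.0578 = 0.0228
Substituting: P = $0.53 / 0.0228
P = $23.25

$23.25


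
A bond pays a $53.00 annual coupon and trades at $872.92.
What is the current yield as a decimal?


Formula: Current yield = annual coupon / price
Substituting: CY = $53.00 / $872.92
CY = 0.060716

0.060716


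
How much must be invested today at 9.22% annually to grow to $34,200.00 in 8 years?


Formula: PV = FV / (1 + r)^n
Substituting: PV = $34,200.00 / (1 + 0.0922)^8
Discount factor: (1.0922)^8 = 2.024964
PV = $34,200.00 / 2.024964 = $16,889.19

$16,889.19


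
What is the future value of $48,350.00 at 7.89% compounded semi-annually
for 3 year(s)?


Formula: FV = P * (1 + r/m)^(m*t)
Period rate: r/m = 0.0789 / 2 = 0.03945
Total periods: m*t = 2 * 3 = 6
Growth factor: (1 + 0.03945)^6 = 1.261309
FV = $48,350.00 * 1.261309 = $60,984.31

$60,984.31


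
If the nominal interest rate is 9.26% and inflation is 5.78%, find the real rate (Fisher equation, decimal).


Formula: (1 + r_real) = (1 + r_nom) / (1 + inflation)
Substituting: (1 + r_real) = 1.0926 / 1.0578
(1 + r_real) = 1.032898
r_real = 1.032898 - 1 = 0.032898

0.032898


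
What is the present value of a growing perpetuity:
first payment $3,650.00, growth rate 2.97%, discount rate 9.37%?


Formula: PV = C / (r - g)
Spread: r - g = 0.0937 - 0.0297 = 0.064
Substituting: PV = $3,650.00 / 0.064
PV = $57,031.25

$57,031.25


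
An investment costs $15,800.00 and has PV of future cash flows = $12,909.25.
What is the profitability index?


Formula: PI = PV(cash flows) / initial investment
Substituting: PI = $12,909.25 / $15,800.00
PI = 0.817

0.817


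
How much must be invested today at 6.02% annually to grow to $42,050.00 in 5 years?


Formula: PV = FV / (1 + r)^n
Substituting: PV = $42,050.00 / (1 + 0.0602)^5
Discount factor: (1.0602)^5 = 1.339489
PV = $42,050.00 / 1.339489 = $31,392.58

$31,392.58


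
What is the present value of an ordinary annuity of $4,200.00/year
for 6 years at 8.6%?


Formula: PV = PMT * (1 - (1+r)^(-n)) / r
Discount factor: (1 + 0.086)^(-6) = 0.609566
Bracket: 1 - 0.609566 = 0.390434
PV = $4,200.00 * 0.390434 / 0.086 = $19,067.69

$19,067.69


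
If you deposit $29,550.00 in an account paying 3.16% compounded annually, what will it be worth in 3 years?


Formula: FV = P * (1 + r)^n
Substituting: FV = $29,550.00 * (1 + 0.0316)^3
Growth factor: (1.0316)^3 = 1.097827
FV = $29,550.00 * 1.097827 = $32,440.79

$32,440.79


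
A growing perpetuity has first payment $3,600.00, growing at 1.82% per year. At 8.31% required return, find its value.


Formula: PV = C / (r - g)
Spread: r - g = 0.0831 - 0.0182 = 0.0649
Substituting: PV = $3,600.00 / 0.0649
PV = $55,469.95

$55,469.95


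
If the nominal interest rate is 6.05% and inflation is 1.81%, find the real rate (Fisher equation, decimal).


Formula: (1 + r_real) = (1 + r_nom) / (1 + inflation)
Substituting: (1 + r_real) = 1.0605 / 1.0181
(1 + r_real) = 1.041646
r_real = 1.041646 - 1 = 0.041646

0.041646


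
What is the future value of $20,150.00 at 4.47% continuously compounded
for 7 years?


Formula: FV = P * e^(r*t)
Exponent: r*t = 0.0447 * 7 = 0.3129
e^(0.3129) = 1.367385
FV = $20,150.00 * 1.367385 = $27,552.80

$27,552.80


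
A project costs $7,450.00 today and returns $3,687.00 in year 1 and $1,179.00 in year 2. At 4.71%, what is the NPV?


Formula: NPV = C0 + C1/(1+r) + C2/(1+r)^2
Discount C1: $3,687.00 / (1 + 0.0471) = $3,521.15
Discount C2: $1,179.00 / (1 + 0.0471)^2 = $1,075.32
NPV = -$7,450.00 + $3,521.15 + $1,075.32 = -$2,853.53

-$2,853.53


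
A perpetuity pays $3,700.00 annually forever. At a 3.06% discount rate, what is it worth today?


Formula: PV = C / r
Substituting: PV = $3,700.00 / 0.0306
PV = $120,915.03

$120,915.03


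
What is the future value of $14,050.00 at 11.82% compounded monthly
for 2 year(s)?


Formula: FV = P * (1 + r/m)^(m*t)
Period rate: r/m = 0.1182 / 12 = 0.00985
Total periods: m*t = 12 * 2 = 24
Growth factor: (1 + 0.00985)^24 = 1.265217
FV = $14,050.00 * 1.265217 = $17,776.29

$17,776.29


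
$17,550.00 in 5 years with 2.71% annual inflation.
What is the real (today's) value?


Formula: Real value = nominal / (1 + inflation)^years
Price level: (1 + 0.0271)^5 = 1.143046
Real value = $17,550.00 / 1.143046 = $15,353.71

$15,353.71


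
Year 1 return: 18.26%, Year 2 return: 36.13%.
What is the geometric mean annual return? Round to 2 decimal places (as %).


Formula: Geometric mean = ((1+r1)*(1+r2))^(1/2) - 1
Product: (1 + 0.1826) * (1 + 0.3613) = 1.1826 * 1.3613 = 1.609873
Square root: 1.609873^0.5 = 1.268808
Geometric mean = 1.268808 - 1 = 0.268808
As percentage: 26.88%

26.88%


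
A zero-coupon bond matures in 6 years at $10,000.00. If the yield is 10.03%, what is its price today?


Formula: Price = FV / (1 + r)^n
Substituting: Price = $10,000.00 / (1 + 0.1003)^6
Discount factor: (1.1003)^6 = 1.774462
Price = $10,000.00 / 1.774462 = $5,635.51

$5,635.51


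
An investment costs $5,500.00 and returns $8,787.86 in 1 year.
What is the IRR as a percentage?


Formula: IRR = C1/C0 - 1
Substituting: IRR = $8,787.86 / $5,500.00 - 1
Ratio: 1.597793 - 1 = 0.597793
IRR = 59.7793%

59.7793%


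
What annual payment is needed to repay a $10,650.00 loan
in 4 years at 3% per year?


Formula: PMT = PV * r / (1 - (1+r)^(-n))
Denominator: 1 - (1 + 0.03)^(-4) = 0.111513
Numerator: $10,650.00 * 0.03 = 319.5
PMT = 319.5 / 0.111513 = $2,865.14

$2,865.14


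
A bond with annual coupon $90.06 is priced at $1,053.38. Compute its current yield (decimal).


Formula: Current yield = annual coupon / price
Substituting: CY = $90.06 / $1,053.38
CY = 0.085496

0.085496


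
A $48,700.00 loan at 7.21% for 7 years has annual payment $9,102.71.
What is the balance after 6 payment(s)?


Formula: Balance = PV*(1+r)^k - PMT*((1+r)^k - 1)/r
Growth: (1 + 0.0721)^6 = 1.518489
Accumulated factor: ((1+r)^k - 1)/r = 7.191254
Balance = $48,700.00 * 1.518489 - $9,102.71 * 7.191254
Balance = $8,490.53

$8,490.53


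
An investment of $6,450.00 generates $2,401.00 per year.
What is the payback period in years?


Formula: Payback = investment / annual cash flow
Substituting: Payback = $6,450.00 / $2,401.00
Payback = 2.6864 years

2.6864 years


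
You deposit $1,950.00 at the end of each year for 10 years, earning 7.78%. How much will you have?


Formula: FV = PMT * ((1+r)^n - 1) / r
Growth factor: (1 + 0.0778)^10 = 2.115348
Numerator: 2.115348 - 1 = 1.115348
FV = $1,950.00 * 1.115348 / 0.0778 = $27,955.38

$27,955.38


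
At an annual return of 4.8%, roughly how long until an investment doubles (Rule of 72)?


Formula: Years ≈ 72 / r
Substituting: Years ≈ 72 / 4.8
Years ≈ 15.0

15.0 years


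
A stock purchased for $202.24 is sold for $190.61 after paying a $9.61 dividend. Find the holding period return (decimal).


Formula: HPR = (P1 - P0 + D) / P0
Gain: $190.61 - $202.24 + $9.61 = -$2.02
HPR = -$2.02 / $202.24 = -0.01

-0.01


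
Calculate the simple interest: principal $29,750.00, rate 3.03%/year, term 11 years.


Formula: I = P * r * t
Substituting: I = $29,750.00 * 0.0303 * 11
Step: I = $29,750.00 * 0.3333
I = $9,915.68

$9,915.68


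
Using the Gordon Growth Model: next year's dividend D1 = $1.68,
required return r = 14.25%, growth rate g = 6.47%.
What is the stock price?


Formula: P = D1 / (r - g)
Spread: r - g = 0.1425 - 0.0647 = 0.0778
Substituting: P = $1.68 / 0.0778
P = $21.59

$21.59


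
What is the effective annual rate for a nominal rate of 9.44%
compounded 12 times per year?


Formula: EAR = (1 + r/m)^m - 1
Period rate: r/m = 0.0944 / 12 = 0.007867
Compounding: (1 + 0.007867)^12 = 1.098593
EAR = 1.098593 - 1 = 0.098593

0.098593


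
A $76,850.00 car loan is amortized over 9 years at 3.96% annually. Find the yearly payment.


Formula: PMT = PV * r / (1 - (1+r)^(-n))
Denominator: 1 - (1 + 0.0396)^(-9) = 0.294977
Numerator: $76,850.00 * 0.0396 = 3043.26
PMT = 3043.26 / 0.294977 = $10,316.96

$10,316.96


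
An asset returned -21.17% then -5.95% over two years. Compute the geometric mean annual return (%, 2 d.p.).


Formula: Geometric mean = ((1+r1)*(1+r2))^(1/2) - 1
Product: (1 + -0.2117) * (1 + -0.0595) = 0.7883 * 0.9405 = 0.741396
Square root: 0.741396^0.5 = 0.861044
Geometric mean = 0.861044 - 1 = -0.138956
As percentage: -13.90%

-13.90%


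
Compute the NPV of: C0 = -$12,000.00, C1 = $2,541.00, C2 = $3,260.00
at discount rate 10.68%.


Formula: NPV = C0 + C1/(1+r) + C2/(1+r)^2
Discount C1: $2,541.00 / (1 + 0.1068) = $2,295.81
Discount C2: $3,260.00 / (1 + 0.1068)^2 = $2,661.21
NPV = -$12,000.00 + $2,295.81 + $2,661.21 = -$7,042.98

-$7,042.98


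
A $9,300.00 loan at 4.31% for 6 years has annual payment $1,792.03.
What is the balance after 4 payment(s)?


Formula: Balance = PV*(1+r)^k - PMT*((1+r)^k - 1)/r
Growth: (1 + 0.0431)^4 = 1.183869
Accumulated factor: ((1+r)^k - 1)/r = 4.266111
Balance = $9,300.00 * 1.183869 - $1,792.03 * 4.266111
Balance = $3,364.99

$3,364.99


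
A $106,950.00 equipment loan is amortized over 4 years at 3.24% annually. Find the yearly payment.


Formula: PMT = PV * r / (1 - (1+r)^(-n))
Denominator: 1 - (1 + 0.0324)^(-4) = 0.119746
Numerator: $106,950.00 * 0.0324 = 3465.18
PMT = 3465.18 / 0.119746 = $28,937.76

$28,937.76


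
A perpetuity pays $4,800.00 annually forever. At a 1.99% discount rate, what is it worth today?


Formula: PV = C / r
Substituting: PV = $4,800.00 / 0.0199
PV = $241,206.03

$241,206.03


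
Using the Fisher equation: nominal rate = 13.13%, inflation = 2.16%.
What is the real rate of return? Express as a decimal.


Formula: (1 + r_real) = (1 + r_nom) / (1 + inflation)
Substituting: (1 + r_real) = 1.1313 / 1.0216
(1 + r_real) = 1.107381
r_real = 1.107381 - 1 = 0.107381

0.107381


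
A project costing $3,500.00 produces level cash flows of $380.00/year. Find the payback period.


Formula: Payback = investment / annual cash flow
Substituting: Payback = $3,500.00 / $380.00
Payback = 9.2105 years

9.2105 years


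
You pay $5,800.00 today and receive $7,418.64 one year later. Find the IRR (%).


Formula: IRR = C1/C0 - 1
Substituting: IRR = $7,418.64 / $5,800.00 - 1
Ratio: 1.279076 - 1 = 0.279076
IRR = 27.9076%

27.9076%


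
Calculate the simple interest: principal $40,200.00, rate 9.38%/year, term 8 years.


Formula: I = P * r * t
Substituting: I = $40,200.00 * 0.0938 * 8
Step: I = $40,200.00 * 0.7504
I = $30,166.08

$30,166.08


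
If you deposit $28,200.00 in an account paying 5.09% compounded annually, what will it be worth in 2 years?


Formula: FV = P * (1 + r)^n
Substituting: FV = $28,200.00 * (1 + 0.0509)^2
Growth factor: (1.0509)^2 = 1.104391
FV = $28,200.00 * 1.104391 = $31,143.82

$31,143.82


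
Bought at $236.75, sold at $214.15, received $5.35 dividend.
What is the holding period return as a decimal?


Formula: HPR = (P1 - P0 + D) / P0
Gain: $214.15 - $236.75 + $5.35 = -$17.25
HPR = -$17.25 / $236.75 = -0.0729

-0.0729


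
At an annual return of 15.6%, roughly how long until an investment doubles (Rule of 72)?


Formula: Years ≈ 72 / r
Substituting: Years ≈ 72 / 15.6
Years ≈ 4.6

4.6 years


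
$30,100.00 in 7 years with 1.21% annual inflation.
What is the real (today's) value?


Formula: Real value = nominal / (1 + inflation)^years
Price level: (1 + 0.0121)^7 = 1.087837
Real value = $30,100.00 / 1.087837 = $27,669.58

$27,669.58


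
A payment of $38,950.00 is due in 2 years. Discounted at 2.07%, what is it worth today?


Formula: PV = FV / (1 + r)^n
Substituting: PV = $38,950.00 / (1 + 0.0207)^2
Discount factor: (1.0207)^2 = 1.041828
PV = $38,950.00 / 1.041828 = $37,386.19

$37,386.19


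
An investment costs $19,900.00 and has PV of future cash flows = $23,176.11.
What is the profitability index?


Formula: PI = PV(cash flows) / initial investment
Substituting: PI = $23,176.11 / $19,900.00
PI = 1.1646

1.1646


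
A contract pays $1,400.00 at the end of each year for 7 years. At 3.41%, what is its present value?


Formula: PV = PMT * (1 - (1+r)^(-n)) / r
Discount factor: (1 + 0.0341)^(-7) = 0.790792
Bracket: 1 - 0.790792 = 0.209208
PV = $1,400.00 * 0.209208 / 0.0341 = $8,589.19

$8,589.19


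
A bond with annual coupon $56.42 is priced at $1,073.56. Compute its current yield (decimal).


Formula: Current yield = annual coupon / price
Substituting: CY = $56.42 / $1,073.56
CY = 0.052554

0.052554


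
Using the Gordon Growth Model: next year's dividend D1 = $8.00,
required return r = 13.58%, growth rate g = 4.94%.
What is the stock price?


Formula: P = D1 / (r - g)
Spread: r - g = 0.1358 - 0.0494 = 0.0864
Substituting: P = $8.00 / 0.0864
P = $92.59

$92.59


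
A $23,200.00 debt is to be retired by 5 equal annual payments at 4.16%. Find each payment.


Formula: PMT = PV * r / (1 - (1+r)^(-n))
Denominator: 1 - (1 + 0.0416)^(-5) = 0.184366
Numerator: $23,200.00 * 0.0416 = 965.12
PMT = 965.12 / 0.184366 = $5,234.80

$5,234.80


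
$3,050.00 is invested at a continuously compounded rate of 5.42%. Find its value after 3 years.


Formula: FV = P * e^(r*t)
Exponent: r*t = 0.0542 * 3 = 0.1626
e^(0.1626) = 1.176566
FV = $3,050.00 * 1.176566 = $3,588.53

$3,588.53


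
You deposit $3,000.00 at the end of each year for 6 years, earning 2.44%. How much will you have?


Formula: FV = PMT * ((1+r)^n - 1) / r
Growth factor: (1 + 0.0244)^6 = 1.155626
Numerator: 1.155626 - 1 = 0.155626
FV = $3,000.00 * 0.155626 / 0.0244 = $19,134.38

$19,134.38


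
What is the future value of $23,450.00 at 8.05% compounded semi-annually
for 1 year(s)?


Formula: FV = P * (1 + r/m)^(m*t)
Period rate: r/m = 0.0805 / 2 = 0.04025
Total periods: m*t = 2 * 1 = 2
Growth factor: (1 + 0.04025)^2 = 1.08212
FV = $23,450.00 * 1.08212 = $25,375.72

$25,375.72


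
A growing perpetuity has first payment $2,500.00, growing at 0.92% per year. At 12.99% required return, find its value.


Formula: PV = C / (r - g)
Spread: r - g = 0.1299 - 0.0092 = 0.1207
Substituting: PV = $2,500.00 / 0.1207
PV = $20,712.51

$20,712.51


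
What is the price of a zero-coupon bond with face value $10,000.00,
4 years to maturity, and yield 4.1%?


Formula: Price = FV / (1 + r)^n
Substituting: Price = $10,000.00 / (1 + 0.041)^4
Discount factor: (1.041)^4 = 1.174365
Price = $10,000.00 / 1.174365 = $8,515.24

$8,515.24


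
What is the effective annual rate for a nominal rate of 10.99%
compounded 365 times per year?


Formula: EAR = (1 + r/m)^m - 1
Period rate: r/m = 0.1099 / 365 = 0.000301
Compounding: (1 + 0.000301)^365 = 1.116148
EAR = 1.116148 - 1 = 0.116148

0.116148


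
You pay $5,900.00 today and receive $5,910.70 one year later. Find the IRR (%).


Formula: IRR = C1/C0 - 1
Substituting: IRR = $5,910.70 / $5,900.00 - 1
Ratio: 1.001814 - 1 = 0.001814
IRR = 0.1814%

0.1814%


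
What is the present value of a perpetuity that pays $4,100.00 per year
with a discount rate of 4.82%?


Formula: PV = C / r
Substituting: PV = $4,100.00 / 0.0482
PV = $85,062.24

$85,062.24


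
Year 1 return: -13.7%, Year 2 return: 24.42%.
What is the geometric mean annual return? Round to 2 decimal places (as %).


Formula: Geometric mean = ((1+r1)*(1+r2))^(1/2) - 1
Product: (1 + -0.137) * (1 + 0.2442) = 0.863 * 1.2442 = 1.073745
Square root: 1.073745^0.5 = 1.036216
Geometric mean = 1.036216 - 1 = 0.036216
As percentage: 3.62%

3.62%


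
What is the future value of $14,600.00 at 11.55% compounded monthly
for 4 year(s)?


Formula: FV = P * (1 + r/m)^(m*t)
Period rate: r/m = 0.1155 / 12 = 0.009625
Total periods: m*t = 12 * 4 = 48
Growth factor: (1 + 0.009625)^48 = 1.583743
FV = $14,600.00 * 1.583743 = $23,122.64

$23,122.64


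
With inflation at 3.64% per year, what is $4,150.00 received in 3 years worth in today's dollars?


Formula: Real value = nominal / (1 + inflation)^years
Price level: (1 + 0.0364)^3 = 1.113223
Real value = $4,150.00 / 1.113223 = $3,727.91

$3,727.91


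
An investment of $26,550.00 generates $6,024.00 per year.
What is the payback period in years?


Formula: Payback = investment / annual cash flow
Substituting: Payback = $26,550.00 / $6,024.00
Payback = 4.4074 years

4.4074 years


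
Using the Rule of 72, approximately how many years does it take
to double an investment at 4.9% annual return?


Formula: Years ≈ 72 / r
Substituting: Years ≈ 72 / 4.9
Years ≈ 14.7

14.7 years


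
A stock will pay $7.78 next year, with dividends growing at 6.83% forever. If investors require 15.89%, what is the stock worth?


Formula: P = D1 / (r - g)
Spread: r - g = 0.1589 - 0.0683 = 0.0906
Substituting: P = $7.78 / 0.0906
P = $85.87

$85.87


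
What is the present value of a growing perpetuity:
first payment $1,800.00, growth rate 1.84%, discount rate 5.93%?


Formula: PV = C / (r - g)
Spread: r - g = 0.0593 - 0.0184 = 0.0409
Substituting: PV = $1,800.00 / 0.0409
PV = $44,009.78

$44,009.78


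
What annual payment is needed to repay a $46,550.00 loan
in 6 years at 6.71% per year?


Formula: PMT = PV * r / (1 - (1+r)^(-n))
Denominator: 1 - (1 + 0.0671)^(-6) = 0.322718
Numerator: $46,550.00 * 0.0671 = 3123.505
PMT = 3123.505 / 0.322718 = $9,678.73

$9,678.73


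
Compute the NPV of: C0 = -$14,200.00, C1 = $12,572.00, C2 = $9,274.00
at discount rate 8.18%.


Formula: NPV = C0 + C1/(1+r) + C2/(1+r)^2
Discount C1: $12,572.00 / (1 + 0.0818) = $11,621.37
Discount C2: $9,274.00 / (1 + 0.0818)^2 = $7,924.52
NPV = -$14,200.00 + $11,621.37 + $7,924.52 = $5,345.89

$5,345.89


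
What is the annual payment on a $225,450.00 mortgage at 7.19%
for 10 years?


Formula: PMT = PV * r / (1 - (1+r)^(-n))
Denominator: 1 - (1 + 0.0719)^(-10) = 0.50059
Numerator: $225,450.00 * 0.0719 = 16209.855
PMT = 16209.855 / 0.50059 = $32,381.50

$32,381.50


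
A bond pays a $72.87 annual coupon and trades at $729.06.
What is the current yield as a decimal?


Formula: Current yield = annual coupon / price
Substituting: CY = $72.87 / $729.06
CY = 0.099951

0.099951


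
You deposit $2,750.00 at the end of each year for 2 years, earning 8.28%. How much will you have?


Formula: FV = PMT * ((1+r)^n - 1) / r
Growth factor: (1 + 0.0828)^2 = 1.172456
Numerator: 1.172456 - 1 = 0.172456
FV = $2,750.00 * 0.172456 / 0.0828 = $5,727.70

$5,727.70


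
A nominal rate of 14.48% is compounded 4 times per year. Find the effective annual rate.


Formula: EAR = (1 + r/m)^m - 1
Period rate: r/m = 0.1448 / 4 = 0.0362
Compounding: (1 + 0.0362)^4 = 1.152854
EAR = 1.152854 - 1 = 0.152854

0.152854


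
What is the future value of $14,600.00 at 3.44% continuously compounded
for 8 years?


Formula: FV = P * e^(r*t)
Exponent: r*t = 0.0344 * 8 = 0.2752
e^(0.2752) = 1.316794
FV = $14,600.00 * 1.316794 = $19,225.19

$19,225.19


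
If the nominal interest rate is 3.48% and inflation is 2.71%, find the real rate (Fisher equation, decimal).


Formula: (1 + r_real) = (1 + r_nom) / (1 + inflation)
Substituting: (1 + r_real) = 1.0348 / 1.0271
(1 + r_real) = 1.007497
r_real = 1.007497 - 1 = 0.007497

0.007497


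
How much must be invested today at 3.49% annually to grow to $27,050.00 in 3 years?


Formula: PV = FV / (1 + r)^n
Substituting: PV = $27,050.00 / (1 + 0.0349)^3
Discount factor: (1.0349)^3 = 1.108397
PV = $27,050.00 / 1.108397 = $24,404.62

$24,404.62


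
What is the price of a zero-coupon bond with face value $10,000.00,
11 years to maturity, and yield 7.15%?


Formula: Price = FV / (1 + r)^n
Substituting: Price = $10,000.00 / (1 + 0.0715)^11
Discount factor: (1.0715)^11 = 2.137538
Price = $10,000.00 / 2.137538 = $4,678.28

$4,678.28


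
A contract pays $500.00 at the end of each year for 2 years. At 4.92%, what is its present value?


Formula: PV = PMT * (1 - (1+r)^(-n)) / r
Discount factor: (1 + 0.0492)^(-2) = 0.908413
Bracket: 1 - 0.908413 = 0.091587
PV = $500.00 * 0.091587 / 0.0492 = $930.76

$930.76


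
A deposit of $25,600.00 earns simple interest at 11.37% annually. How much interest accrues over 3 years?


Formula: I = P * r * t
Substituting: I = $25,600.00 * 0.1137 * 3
Step: I = $25,600.00 * 0.3411
I = $8,732.16

$8,732.16


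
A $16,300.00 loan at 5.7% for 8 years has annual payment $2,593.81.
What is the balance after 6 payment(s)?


Formula: Balance = PV*(1+r)^k - PMT*((1+r)^k - 1)/r
Growth: (1 + 0.057)^6 = 1.394601
Accumulated factor: ((1+r)^k - 1)/r = 6.922822
Balance = $16,300.00 * 1.394601 - $2,593.81 * 6.922822
Balance = $4,775.51

$4,775.51


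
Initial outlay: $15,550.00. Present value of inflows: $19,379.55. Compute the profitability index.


Formula: PI = PV(cash flows) / initial investment
Substituting: PI = $19,379.55 / $15,550.00
PI = 1.2463

1.2463


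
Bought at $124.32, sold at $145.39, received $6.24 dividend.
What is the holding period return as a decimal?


Formula: HPR = (P1 - P0 + D) / P0
Gain: $145.39 - $124.32 + $6.24 = $27.31
HPR = $27.31 / $124.32 = 0.2197

0.2197


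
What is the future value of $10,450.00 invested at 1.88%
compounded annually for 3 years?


Formula: FV = P * (1 + r)^n
Substituting: FV = $10,450.00 * (1 + 0.0188)^3
Growth factor: (1.0188)^3 = 1.057467
FV = $10,450.00 * 1.057467 = $11,050.53

$11,050.53


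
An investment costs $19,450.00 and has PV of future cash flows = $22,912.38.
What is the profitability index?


Formula: PI = PV(cash flows) / initial investment
Substituting: PI = $22,912.38 / $19,450.00
PI = 1.178

1.178


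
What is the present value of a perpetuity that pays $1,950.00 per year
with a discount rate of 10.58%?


Formula: PV = C / r
Substituting: PV = $1,950.00 / 0.1058
PV = $18,431.00

$18,431.00


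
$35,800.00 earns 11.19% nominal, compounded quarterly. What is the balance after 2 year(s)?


Formula: FV = P * (1 + r/m)^(m*t)
Period rate: r/m = 0.1119 / 4 = 0.027975
Total periods: m*t = 4 * 2 = 8
Growth factor: (1 + 0.027975)^8 = 1.246983
FV = $35,800.00 * 1.246983 = $44,641.98

$44,641.98


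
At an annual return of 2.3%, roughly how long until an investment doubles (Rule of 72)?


Formula: Years ≈ 72 / r
Substituting: Years ≈ 72 / 2.3
Years ≈ 31.3

31.3 years


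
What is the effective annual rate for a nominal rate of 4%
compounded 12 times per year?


Formula: EAR = (1 + r/m)^m - 1
Period rate: r/m = 0.04 / 12 = 0.003333
Compounding: (1 + 0.003333)^12 = 1.040742
EAR = 1.040742 - 1 = 0.040742

0.040742


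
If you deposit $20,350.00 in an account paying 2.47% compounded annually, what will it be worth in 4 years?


Formula: FV = P * (1 + r)^n
Substituting: FV = $20,350.00 * (1 + 0.0247)^4
Growth factor: (1.0247)^4 = 1.102521
FV = $20,350.00 * 1.102521 = $22,436.31

$22,436.31


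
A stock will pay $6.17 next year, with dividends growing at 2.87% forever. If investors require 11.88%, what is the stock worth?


Formula: P = D1 / (r - g)
Spread: r - g = 0.1188 - 0.0287 = 0.0901
Substituting: P = $6.17 / 0.0901
P = $68.48

$68.48


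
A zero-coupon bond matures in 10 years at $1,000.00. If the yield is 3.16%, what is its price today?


Formula: Price = FV / (1 + r)^n
Substituting: Price = $1,000.00 / (1 + 0.0316)^10
Discount factor: (1.0316)^10 = 1.364939
Price = $1,000.00 / 1.364939 = $732.63

$732.63


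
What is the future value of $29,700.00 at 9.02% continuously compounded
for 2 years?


Formula: FV = P * e^(r*t)
Exponent: r*t = 0.0902 * 2 = 0.1804
e^(0.1804) = 1.197696
FV = $29,700.00 * 1.197696 = $35,571.58

$35,571.58


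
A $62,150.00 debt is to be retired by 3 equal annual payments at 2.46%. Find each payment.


Formula: PMT = PV * r / (1 - (1+r)^(-n))
Denominator: 1 - (1 + 0.0246)^(-3) = 0.070313
Numerator: $62,150.00 * 0.0246 = 1528.89
PMT = 1528.89 / 0.070313 = $21,744.18

$21,744.18


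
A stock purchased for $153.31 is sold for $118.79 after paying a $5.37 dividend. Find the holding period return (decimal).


Formula: HPR = (P1 - P0 + D) / P0
Gain: $118.79 - $153.31 + $5.37 = -$29.15
HPR = -$29.15 / $153.31 = -0.1901

-0.1901


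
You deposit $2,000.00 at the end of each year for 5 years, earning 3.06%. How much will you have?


Formula: FV = PMT * ((1+r)^n - 1) / r
Growth factor: (1 + 0.0306)^5 = 1.162655
Numerator: 1.162655 - 1 = 0.162655
FV = $2,000.00 * 0.162655 / 0.0306 = $10,631.02

$10,631.02


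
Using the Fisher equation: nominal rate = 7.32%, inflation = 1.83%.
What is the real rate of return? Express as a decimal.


Formula: (1 + r_real) = (1 + r_nom) / (1 + inflation)
Substituting: (1 + r_real) = 1.0732 / 1.0183
(1 + r_real) = 1.053913
r_real = 1.053913 - 1 = 0.053913

0.053913


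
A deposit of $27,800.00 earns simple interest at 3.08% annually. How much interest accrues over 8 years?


Formula: I = P * r * t
Substituting: I = $27,800.00 * 0.0308 * 8
Step: I = $27,800.00 * 0.2464
I = $6,849.92

$6,849.92


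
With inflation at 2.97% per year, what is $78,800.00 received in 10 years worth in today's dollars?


Formula: Real value = nominal / (1 + inflation)^years
Price level: (1 + 0.0297)^10 = 1.340007
Real value = $78,800.00 / 1.340007 = $58,805.65

$58,805.65


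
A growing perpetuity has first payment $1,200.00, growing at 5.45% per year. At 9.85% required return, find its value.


Formula: PV = C / (r - g)
Spread: r - g = 0.0985 - 0.0545 = 0.044
Substituting: PV = $1,200.00 / 0.044
PV = $27,272.73

$27,272.73


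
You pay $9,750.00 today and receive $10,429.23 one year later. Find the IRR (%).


Formula: IRR = C1/C0 - 1
Substituting: IRR = $10,429.23 / $9,750.00 - 1
Ratio: 1.069665 - 1 = 0.069665
IRR = 6.9665%

6.9665%


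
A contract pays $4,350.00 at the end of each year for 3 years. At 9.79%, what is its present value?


Formula: PV = PMT * (1 - (1+r)^(-n)) / r
Discount factor: (1 + 0.0979)^(-3) = 0.755634
Bracket: 1 - 0.755634 = 0.244366
PV = $4,350.00 * 0.244366 / 0.0979 = $10,857.93

$10,857.93


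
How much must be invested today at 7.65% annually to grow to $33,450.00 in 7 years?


Formula: PV = FV / (1 + r)^n
Substituting: PV = $33,450.00 / (1 + 0.0765)^7
Discount factor: (1.0765)^7 = 1.675322
PV = $33,450.00 / 1.675322 = $19,966.31

$19,966.31


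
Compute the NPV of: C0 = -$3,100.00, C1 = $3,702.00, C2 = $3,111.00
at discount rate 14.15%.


Formula: NPV = C0 + C1/(1+r) + C2/(1+r)^2
Discount C1: $3,702.00 / (1 + 0.1415) = $3,243.10
Discount C2: $3,111.00 / (1 + 0.1415)^2 = $2,387.53
NPV = -$3,100.00 + $3,243.10 + $2,387.53 = $2,530.63

$2,530.63


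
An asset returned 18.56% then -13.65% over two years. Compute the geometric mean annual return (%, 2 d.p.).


Formula: Geometric mean = ((1+r1)*(1+r2))^(1/2) - 1
Product: (1 + 0.1856) * (1 + -0.1365) = 1.1856 * 0.8635 = 1.023766
Square root: 1.023766^0.5 = 1.011813
Geometric mean = 1.011813 - 1 = 0.011813
As percentage: 1.18%

1.18%


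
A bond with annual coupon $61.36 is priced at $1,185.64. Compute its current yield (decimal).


Formula: Current yield = annual coupon / price
Substituting: CY = $61.36 / $1,185.64
CY = 0.051753

0.051753


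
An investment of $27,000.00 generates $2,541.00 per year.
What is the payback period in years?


Formula: Payback = investment / annual cash flow
Substituting: Payback = $27,000.00 / $2,541.00
Payback = 10.6257 years

10.6257 years


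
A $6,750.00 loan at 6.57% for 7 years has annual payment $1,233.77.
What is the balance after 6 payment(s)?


Formula: Balance = PV*(1+r)^k - PMT*((1+r)^k - 1)/r
Growth: (1 + 0.0657)^6 = 1.464906
Accumulated factor: ((1+r)^k - 1)/r = 7.076197
Balance = $6,750.00 * 1.464906 - $1,233.77 * 7.076197
Balance = $1,157.72

$1,157.72


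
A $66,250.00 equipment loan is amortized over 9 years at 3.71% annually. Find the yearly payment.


Formula: PMT = PV * r / (1 - (1+r)^(-n))
Denominator: 1 - (1 + 0.0371)^(-9) = 0.279533
Numerator: $66,250.00 * 0.0371 = 2457.875
PMT = 2457.875 / 0.279533 = $8,792.80

$8,792.80


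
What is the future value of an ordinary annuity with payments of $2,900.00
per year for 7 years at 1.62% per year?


Formula: FV = PMT * ((1+r)^n - 1) / r
Growth factor: (1 + 0.0162)^7 = 1.119062
Numerator: 1.119062 - 1 = 0.119062
FV = $2,900.00 * 0.119062 / 0.0162 = $21,313.65

$21,313.65


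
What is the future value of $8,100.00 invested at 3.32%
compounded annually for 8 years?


Formula: FV = P * (1 + r)^n
Substituting: FV = $8,100.00 * (1 + 0.0332)^8
Growth factor: (1.0332)^8 = 1.298599
FV = $8,100.00 * 1.298599 = $10,518.65

$10,518.65
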